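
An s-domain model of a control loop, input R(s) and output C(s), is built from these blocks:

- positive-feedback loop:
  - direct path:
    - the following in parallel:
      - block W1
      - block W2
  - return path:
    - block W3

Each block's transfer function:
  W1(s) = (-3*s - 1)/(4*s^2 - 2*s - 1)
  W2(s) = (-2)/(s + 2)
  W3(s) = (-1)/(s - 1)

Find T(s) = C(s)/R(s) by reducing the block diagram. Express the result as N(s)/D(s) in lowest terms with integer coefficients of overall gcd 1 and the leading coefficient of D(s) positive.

[1] add W1, W2 (parallel); result (-11*s^2 - 3*s)/(4*s^3 + 6*s^2 - 5*s - 2)
[2] reduce the feedback loop with forward (W1+W2) and return W3 - this is the overall T(s), already in the required normalized form

Answer: (-11*s^3 + 8*s^2 + 3*s)/(4*s^4 + 2*s^3 - 22*s^2 + 2)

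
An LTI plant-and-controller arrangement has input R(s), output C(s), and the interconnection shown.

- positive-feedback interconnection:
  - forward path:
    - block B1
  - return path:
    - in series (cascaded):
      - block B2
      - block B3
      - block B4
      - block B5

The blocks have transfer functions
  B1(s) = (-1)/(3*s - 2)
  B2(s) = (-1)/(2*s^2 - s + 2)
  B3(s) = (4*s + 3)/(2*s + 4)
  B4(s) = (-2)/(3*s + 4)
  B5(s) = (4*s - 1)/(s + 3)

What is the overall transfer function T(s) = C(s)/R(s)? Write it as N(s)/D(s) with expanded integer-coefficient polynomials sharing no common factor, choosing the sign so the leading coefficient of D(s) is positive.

(1) multiply B2, B3, B4, B5 (series); result (16*s^2 + 8*s - 3)/(6*s^5 + 35*s^4 + 63*s^3 + 48*s^2 + 52*s + 48)
(2) feedback reduction of B1, (B2*B3*B4*B5) - this is the overall T(s), already in the required normalized form

Final answer: (-6*s^5 - 35*s^4 - 63*s^3 - 48*s^2 - 52*s - 48)/(18*s^6 + 93*s^5 + 119*s^4 + 18*s^3 + 76*s^2 + 48*s - 99)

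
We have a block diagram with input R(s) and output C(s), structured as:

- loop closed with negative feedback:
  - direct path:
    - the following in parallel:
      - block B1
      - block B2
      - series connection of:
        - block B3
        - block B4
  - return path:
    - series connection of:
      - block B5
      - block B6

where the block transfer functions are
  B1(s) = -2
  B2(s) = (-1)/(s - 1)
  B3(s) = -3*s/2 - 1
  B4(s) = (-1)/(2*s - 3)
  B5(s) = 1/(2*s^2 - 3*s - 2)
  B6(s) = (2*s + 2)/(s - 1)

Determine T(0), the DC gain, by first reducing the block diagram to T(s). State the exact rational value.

Reducing step by step:

1. reduce the series chain B3, B4 = (3*s + 2)/(4*s - 6)
2. combine B1, B2, (B3*B4) in parallel = (-5*s^2 + 15*s - 8)/(4*s^2 - 10*s + 6)
3. cascade B5, B6 = (2*s + 2)/(2*s^3 - 5*s^2 + s + 2)
4. apply the feedback formula to (B1+B2+(B3*B4)), (B5*B6) = (-10*s^5 + 55*s^4 - 96*s^3 + 45*s^2 + 22*s - 16)/(8*s^5 - 40*s^4 + 56*s^3 - 12*s^2 - 4)
Evaluating the step-4 result (the overall T(s)) at s = 0 gives T(0) = -16/(-4) = 4.

Answer: 4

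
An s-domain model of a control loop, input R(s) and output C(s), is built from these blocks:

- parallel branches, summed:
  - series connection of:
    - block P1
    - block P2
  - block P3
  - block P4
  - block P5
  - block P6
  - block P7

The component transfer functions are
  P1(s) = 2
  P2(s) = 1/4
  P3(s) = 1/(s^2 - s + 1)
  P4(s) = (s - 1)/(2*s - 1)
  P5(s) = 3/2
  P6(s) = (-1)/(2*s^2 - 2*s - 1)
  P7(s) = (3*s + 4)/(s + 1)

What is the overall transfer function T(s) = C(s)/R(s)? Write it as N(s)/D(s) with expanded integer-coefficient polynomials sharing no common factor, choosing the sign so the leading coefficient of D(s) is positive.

The answer is (22*s^6 - 30*s^5 - 7*s^4 + 37*s^3 - 45*s^2 - s + 9)/(4*s^6 - 6*s^5 + 5*s^3 - 6*s^2 + 1).

Reasoning:
[1] reduce the series chain P1, P2 -> 1/2
[2] sum the parallel branches (P1*P2), P3, P4, P5, P6, P7 - this is the overall T(s), already in the required normalized form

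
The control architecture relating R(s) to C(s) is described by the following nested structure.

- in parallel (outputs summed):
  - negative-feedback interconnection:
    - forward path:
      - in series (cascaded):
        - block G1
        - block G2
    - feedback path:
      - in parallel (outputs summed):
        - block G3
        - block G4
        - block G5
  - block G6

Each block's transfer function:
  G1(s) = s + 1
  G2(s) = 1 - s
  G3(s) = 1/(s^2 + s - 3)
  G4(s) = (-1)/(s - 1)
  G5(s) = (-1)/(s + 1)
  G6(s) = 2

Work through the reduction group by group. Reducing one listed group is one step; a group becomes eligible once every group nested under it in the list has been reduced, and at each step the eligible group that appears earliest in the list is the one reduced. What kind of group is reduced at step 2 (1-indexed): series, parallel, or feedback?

(1) combine G1, G2 in series
(2) sum the parallel branches G3, G4, G5
(3) feedback reduction of (G1*G2), (G3+G4+G5)
(4) reduce the parallel group [(G1*G2)/(1+(G1*G2)*(G3+G4+G5))], G6
The group at step 2 is a parallel group.

Hence the answer: parallel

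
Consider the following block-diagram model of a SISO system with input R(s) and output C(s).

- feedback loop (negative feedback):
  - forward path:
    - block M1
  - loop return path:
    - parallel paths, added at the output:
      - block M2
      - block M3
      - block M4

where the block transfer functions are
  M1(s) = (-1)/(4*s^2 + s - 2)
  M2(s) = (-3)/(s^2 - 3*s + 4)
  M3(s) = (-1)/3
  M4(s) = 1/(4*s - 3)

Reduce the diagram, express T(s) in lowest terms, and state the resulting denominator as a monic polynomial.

Reducing step by step:

Step 1. parallel reduction of M2, M3, M4 gives (-4*s^3 + 18*s^2 - 70*s + 51)/(12*s^3 - 45*s^2 + 75*s - 36)
Step 2. reduce the feedback loop with forward M1 and return (M2+M3+M4) gives (-12*s^3 + 45*s^2 - 75*s + 36)/(48*s^5 - 168*s^4 + 235*s^3 + 3*s^2 - 116*s + 21)
Step 2 gives the fully reduced T(s), with no common factor left to cancel. The denominator's leading coefficient is 48, so divide each of its coefficients by 48 to get the monic form.

Answer: s^5 - 7*s^4/2 + 235*s^3/48 + s^2/16 - 29*s/12 + 7/16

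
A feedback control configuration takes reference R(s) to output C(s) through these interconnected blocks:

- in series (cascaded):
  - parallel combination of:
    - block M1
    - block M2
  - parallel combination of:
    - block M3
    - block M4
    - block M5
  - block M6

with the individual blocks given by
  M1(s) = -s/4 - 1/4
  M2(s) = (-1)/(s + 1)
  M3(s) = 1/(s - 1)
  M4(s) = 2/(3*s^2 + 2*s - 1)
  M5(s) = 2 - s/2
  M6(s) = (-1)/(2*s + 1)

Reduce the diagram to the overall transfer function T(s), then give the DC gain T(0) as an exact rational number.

Step 1: add M1, M2 (parallel) gives (-s^2 - 2*s - 5)/(4*s + 4)
Step 2: sum the parallel branches M3, M4, M5 gives (-3*s^4 + 13*s^3 + 5*s^2 - 5*s - 2)/(6*s^3 - 2*s^2 - 6*s + 2)
Step 3: reduce the series chain (M1+M2), (M3+M4+M5), M6 gives (-3*s^6 + 7*s^5 + 16*s^4 + 70*s^3 + 13*s^2 - 29*s - 10)/(48*s^5 + 56*s^4 - 48*s^3 - 64*s^2 + 8)
Step 3 gives the overall T(s). Then T(0) = -10/8 = -5/4.

Hence the answer: -5/4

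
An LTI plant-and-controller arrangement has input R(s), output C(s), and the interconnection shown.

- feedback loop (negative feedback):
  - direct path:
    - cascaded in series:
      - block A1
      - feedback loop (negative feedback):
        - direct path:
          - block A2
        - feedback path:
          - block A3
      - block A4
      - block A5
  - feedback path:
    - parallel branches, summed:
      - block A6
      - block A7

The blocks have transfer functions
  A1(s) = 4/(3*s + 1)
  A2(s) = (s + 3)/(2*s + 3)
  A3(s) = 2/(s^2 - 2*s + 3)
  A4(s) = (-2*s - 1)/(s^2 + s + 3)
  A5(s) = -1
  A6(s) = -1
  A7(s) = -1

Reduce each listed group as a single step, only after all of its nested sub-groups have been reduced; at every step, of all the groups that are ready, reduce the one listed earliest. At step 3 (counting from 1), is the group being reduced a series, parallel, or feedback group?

The answer is parallel.

Reasoning:
Step 1: reduce the feedback loop with forward A2 and return A3
Step 2: cascade A1, [A2/(1+A2*A3)], A4, A5
Step 3: combine A6, A7 in parallel
Step 4: feedback reduction of (A1*[A2/(1+A2*A3)]*A4*A5), (A6+A7)
Step 3 collapses a parallel group.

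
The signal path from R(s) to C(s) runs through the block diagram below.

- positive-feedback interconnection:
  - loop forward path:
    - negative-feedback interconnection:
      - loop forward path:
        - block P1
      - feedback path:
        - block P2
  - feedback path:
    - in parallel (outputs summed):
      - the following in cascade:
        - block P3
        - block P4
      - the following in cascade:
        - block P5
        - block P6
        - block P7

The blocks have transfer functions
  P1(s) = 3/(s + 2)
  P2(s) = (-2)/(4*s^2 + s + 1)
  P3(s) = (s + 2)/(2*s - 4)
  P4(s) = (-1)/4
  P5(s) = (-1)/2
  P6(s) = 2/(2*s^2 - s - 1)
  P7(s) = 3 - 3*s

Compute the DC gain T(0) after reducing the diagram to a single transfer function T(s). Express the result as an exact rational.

(1) apply the feedback formula to P1, P2 = (12*s^2 + 3*s + 3)/(4*s^3 + 9*s^2 + 3*s - 4)
(2) cascade P3, P4 = (-s - 2)/(8*s - 16)
(3) cascade P5, P6, P7 = 3/(2*s + 1)
(4) add (P3*P4), (P5*P6*P7) (parallel) = (-2*s^2 + 19*s - 50)/(16*s^2 - 24*s - 16)
(5) collapse the loop ([P1/(1+P1*P2)] forward, ((P3*P4)+(P5*P6*P7)) return) = (192*s^4 - 240*s^3 - 216*s^2 - 120*s - 48)/(64*s^5 + 72*s^4 - 454*s^3 + 269*s^2 + 141*s + 214)
Evaluating the step-5 result (the overall T(s)) at s = 0 gives T(0) = -48/214 = -24/107.

Therefore the answer is -24/107.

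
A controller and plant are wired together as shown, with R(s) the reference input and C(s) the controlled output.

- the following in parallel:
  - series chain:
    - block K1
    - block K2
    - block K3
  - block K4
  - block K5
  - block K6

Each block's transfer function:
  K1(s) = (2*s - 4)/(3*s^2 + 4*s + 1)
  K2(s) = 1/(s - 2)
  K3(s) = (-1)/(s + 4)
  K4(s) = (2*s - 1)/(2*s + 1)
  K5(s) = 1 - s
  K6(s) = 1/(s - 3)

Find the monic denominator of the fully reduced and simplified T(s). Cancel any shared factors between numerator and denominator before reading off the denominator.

Reducing step by step:

[1] series reduction of K1, K2, K3 -> (-2)/(3*s^3 + 16*s^2 + 17*s + 4)
[2] combine (K1*K2*K3), K4, K5, K6 in parallel -> (-6*s^6 - 5*s^5 + 89*s^4 + 36*s^3 - 71*s^2 - s + 10)/(6*s^5 + 17*s^4 - 55*s^3 - 125*s^2 - 71*s - 12)
That last expression is T(s), already simplified. Scaling its denominator by 1/6 (the reciprocal of the leading coefficient) yields the monic denominator.

Answer: s^5 + 17*s^4/6 - 55*s^3/6 - 125*s^2/6 - 71*s/6 - 2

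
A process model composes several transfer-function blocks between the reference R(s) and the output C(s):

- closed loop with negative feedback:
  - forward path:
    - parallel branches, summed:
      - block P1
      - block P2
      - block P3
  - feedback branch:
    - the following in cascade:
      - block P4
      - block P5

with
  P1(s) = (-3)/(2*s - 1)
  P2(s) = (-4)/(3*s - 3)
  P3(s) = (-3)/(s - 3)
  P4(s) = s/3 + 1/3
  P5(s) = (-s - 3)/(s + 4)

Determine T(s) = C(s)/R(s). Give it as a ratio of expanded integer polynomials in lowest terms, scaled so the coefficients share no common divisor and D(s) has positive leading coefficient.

Step 1: combine P1, P2, P3 in parallel: (-35*s^2 + 91*s - 48)/(6*s^3 - 27*s^2 + 30*s - 9)
Step 2: multiply P4, P5 (series): (-s^2 - 4*s - 3)/(3*s + 12)
Step 3: close the feedback loop around (P1+P2+P3), (P4*P5), giving the overall T(s)

Therefore the answer is (-105*s^3 - 147*s^2 + 948*s - 576)/(53*s^4 + 40*s^3 - 445*s^2 + 252*s + 36).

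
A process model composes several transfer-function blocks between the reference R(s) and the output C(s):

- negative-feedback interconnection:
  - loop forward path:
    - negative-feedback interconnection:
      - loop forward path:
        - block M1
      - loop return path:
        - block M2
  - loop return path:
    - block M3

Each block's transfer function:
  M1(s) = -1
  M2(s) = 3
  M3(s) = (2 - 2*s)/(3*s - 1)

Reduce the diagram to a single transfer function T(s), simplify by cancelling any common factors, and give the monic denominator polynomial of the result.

Step 1: feedback reduction of M1, M2 = 1/2
Step 2: close the feedback loop around [M1/(1+M1*M2)], M3 = (3*s - 1)/(4*s)
Step 2 gives the fully reduced T(s), with no common factor left to cancel. The denominator's leading coefficient is 4, so divide each of its coefficients by 4 to get the monic form.

Answer: s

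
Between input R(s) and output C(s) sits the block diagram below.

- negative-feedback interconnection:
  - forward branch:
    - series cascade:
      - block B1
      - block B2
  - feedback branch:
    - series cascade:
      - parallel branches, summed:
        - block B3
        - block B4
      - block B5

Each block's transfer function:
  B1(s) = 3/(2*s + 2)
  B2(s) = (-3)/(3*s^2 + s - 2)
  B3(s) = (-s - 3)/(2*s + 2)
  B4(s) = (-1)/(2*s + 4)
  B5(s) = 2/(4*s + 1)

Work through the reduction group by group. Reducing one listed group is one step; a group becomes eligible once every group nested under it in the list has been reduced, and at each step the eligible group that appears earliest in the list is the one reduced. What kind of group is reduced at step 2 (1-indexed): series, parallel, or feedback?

The answer is parallel.

Reasoning:
Step 1: cascade B1, B2
Step 2: parallel reduction of B3, B4
Step 3: series reduction of (B3+B4), B5
Step 4: collapse the loop ((B1*B2) forward, ((B3+B4)*B5) return)
Step 2 collapses a parallel group.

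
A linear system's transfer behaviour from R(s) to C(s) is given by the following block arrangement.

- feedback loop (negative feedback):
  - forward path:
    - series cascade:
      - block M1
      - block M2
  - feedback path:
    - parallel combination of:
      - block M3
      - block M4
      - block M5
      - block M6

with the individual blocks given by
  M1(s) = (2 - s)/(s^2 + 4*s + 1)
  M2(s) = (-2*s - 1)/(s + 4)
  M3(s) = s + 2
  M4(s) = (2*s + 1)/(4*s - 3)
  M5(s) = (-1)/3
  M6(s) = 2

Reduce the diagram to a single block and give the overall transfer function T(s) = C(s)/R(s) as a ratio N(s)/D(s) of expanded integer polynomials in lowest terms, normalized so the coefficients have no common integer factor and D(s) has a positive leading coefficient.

[1] multiply M1, M2 (series) gives (2*s^2 - 3*s - 2)/(s^3 + 8*s^2 + 17*s + 4)
[2] combine M3, M4, M5, M6 in parallel gives (12*s^2 + 41*s - 30)/(12*s - 9)
[3] collapse the loop ((M1*M2) forward, (M3+M4+M5+M6) return) - this is the overall T(s), already in the required normalized form

Therefore the answer is (24*s^3 - 54*s^2 + 3*s + 18)/(36*s^4 + 133*s^3 - 75*s^2 - 97*s + 24).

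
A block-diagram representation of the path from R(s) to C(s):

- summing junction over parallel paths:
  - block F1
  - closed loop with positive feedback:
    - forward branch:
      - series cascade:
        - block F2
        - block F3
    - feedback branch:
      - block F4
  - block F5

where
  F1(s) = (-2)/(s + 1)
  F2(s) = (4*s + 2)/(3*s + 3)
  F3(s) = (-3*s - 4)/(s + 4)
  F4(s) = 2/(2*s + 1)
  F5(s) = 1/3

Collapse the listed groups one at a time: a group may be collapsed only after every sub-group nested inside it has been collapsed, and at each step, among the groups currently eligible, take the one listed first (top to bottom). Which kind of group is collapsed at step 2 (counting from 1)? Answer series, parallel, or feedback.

The answer is feedback.

Reasoning:
Step 1: combine F2, F3 in series
Step 2: close the feedback loop around (F2*F3), F4
Step 3: add F1, [(F2*F3)/(1-(F2*F3)*F4)], F5 (parallel)
The group at step 2 is a feedback group.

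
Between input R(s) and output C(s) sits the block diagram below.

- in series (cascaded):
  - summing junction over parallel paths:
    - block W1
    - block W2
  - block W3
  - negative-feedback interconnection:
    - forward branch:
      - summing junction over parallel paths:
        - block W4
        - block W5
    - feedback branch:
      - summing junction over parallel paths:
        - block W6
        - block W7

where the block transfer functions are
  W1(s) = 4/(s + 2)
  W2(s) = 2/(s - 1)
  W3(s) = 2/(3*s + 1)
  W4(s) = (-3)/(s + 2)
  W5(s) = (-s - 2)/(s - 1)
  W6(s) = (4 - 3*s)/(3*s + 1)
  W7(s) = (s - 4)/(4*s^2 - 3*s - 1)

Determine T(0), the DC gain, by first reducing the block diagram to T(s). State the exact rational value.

1. combine W1, W2 in parallel gives (6*s)/(s^2 + s - 2)
2. parallel reduction of W4, W5 gives (-s^2 - 7*s - 1)/(s^2 + s - 2)
3. combine W6, W7 in parallel gives (-12*s^3 + 28*s^2 - 20*s - 8)/(12*s^3 - 5*s^2 - 6*s - 1)
4. apply the feedback formula to (W4+W5), (W6+W7) gives (-12*s^5 - 79*s^4 + 29*s^3 + 48*s^2 + 13*s + 1)/(24*s^5 + 63*s^4 - 199*s^3 + 123*s^2 + 87*s + 10)
5. cascade (W1+W2), W3, [(W4+W5)/(1+(W4+W5)*(W6+W7))] gives (-48*s^4 - 348*s^3 - 132*s^2 - 12*s)/(24*s^6 + 111*s^5 - 73*s^4 - 275*s^3 + 333*s^2 + 184*s + 20)
Step 5 gives the overall T(s). Then T(0) = 0/20 = 0.

Final answer: 0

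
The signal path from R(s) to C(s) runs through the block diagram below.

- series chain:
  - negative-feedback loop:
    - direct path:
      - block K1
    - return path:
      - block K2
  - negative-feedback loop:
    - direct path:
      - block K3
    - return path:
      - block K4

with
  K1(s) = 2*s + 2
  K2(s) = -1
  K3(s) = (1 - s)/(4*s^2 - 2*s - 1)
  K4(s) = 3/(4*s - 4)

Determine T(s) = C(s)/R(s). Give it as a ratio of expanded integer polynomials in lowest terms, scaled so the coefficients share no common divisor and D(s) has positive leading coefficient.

Step 1 - feedback reduction of K1, K2; result (-2*s - 2)/(2*s + 1)
Step 2 - collapse the loop (K3 forward, K4 return); result (4 - 4*s)/(16*s^2 - 8*s - 7)
Step 3 - series reduction of [K1/(1+K1*K2)], [K3/(1+K3*K4)] - this is the overall T(s), already in the required normalized form

Final answer: (8*s^2 - 8)/(32*s^3 - 22*s - 7)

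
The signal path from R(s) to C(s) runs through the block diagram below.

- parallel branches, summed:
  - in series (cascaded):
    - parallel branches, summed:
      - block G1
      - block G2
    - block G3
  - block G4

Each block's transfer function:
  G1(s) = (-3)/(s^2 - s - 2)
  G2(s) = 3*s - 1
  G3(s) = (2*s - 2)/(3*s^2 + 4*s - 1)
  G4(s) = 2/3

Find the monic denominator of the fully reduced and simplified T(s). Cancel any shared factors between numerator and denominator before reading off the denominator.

Step 1 - add G1, G2 (parallel); result (3*s^3 - 4*s^2 - 5*s - 1)/(s^2 - s - 2)
Step 2 - multiply (G1+G2), G3 (series); result (6*s^4 - 14*s^3 - 2*s^2 + 8*s + 2)/(3*s^4 + s^3 - 11*s^2 - 7*s + 2)
Step 3 - reduce the parallel group ((G1+G2)*G3), G4; result (24*s^4 - 40*s^3 - 28*s^2 + 10*s + 10)/(9*s^4 + 3*s^3 - 33*s^2 - 21*s + 6)
Step 3 gives the fully reduced T(s), with no common factor left to cancel. The denominator's leading coefficient is 9, so divide each of its coefficients by 9 to get the monic form.

Hence the answer: s^4 + s^3/3 - 11*s^2/3 - 7*s/3 + 2/3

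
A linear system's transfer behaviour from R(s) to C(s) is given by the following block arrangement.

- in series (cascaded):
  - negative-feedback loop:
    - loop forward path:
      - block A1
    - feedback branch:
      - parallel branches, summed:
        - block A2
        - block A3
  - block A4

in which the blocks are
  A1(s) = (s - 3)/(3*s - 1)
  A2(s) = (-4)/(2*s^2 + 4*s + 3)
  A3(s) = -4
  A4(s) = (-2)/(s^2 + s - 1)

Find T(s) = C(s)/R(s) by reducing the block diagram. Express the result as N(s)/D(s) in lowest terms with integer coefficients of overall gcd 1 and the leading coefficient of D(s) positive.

1. add A2, A3 (parallel) -> (-8*s^2 - 16*s - 16)/(2*s^2 + 4*s + 3)
2. apply the feedback formula to A1, (A2+A3) -> (-2*s^3 + 2*s^2 + 9*s + 9)/(2*s^3 - 18*s^2 - 37*s - 45)
3. cascade [A1/(1+A1*(A2+A3))], A4: this yields T(s), and no further normalization is needed

Therefore the answer is (4*s^3 - 4*s^2 - 18*s - 18)/(2*s^5 - 16*s^4 - 57*s^3 - 64*s^2 - 8*s + 45).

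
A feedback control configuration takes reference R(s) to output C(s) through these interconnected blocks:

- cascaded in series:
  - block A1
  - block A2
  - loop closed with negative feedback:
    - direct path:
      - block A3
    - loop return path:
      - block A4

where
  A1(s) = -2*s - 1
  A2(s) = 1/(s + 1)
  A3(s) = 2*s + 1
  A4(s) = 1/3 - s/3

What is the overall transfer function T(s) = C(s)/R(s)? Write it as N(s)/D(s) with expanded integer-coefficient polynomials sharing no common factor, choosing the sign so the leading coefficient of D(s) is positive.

Reducing step by step:

[1] apply the feedback formula to A3, A4, giving (-6*s - 3)/(2*s^2 - s - 4)
[2] combine A1, A2, [A3/(1+A3*A4)] in series; the result is T(s) itself (integer coefficients, no common factor, positive leading denominator coefficient)

Answer: (12*s^2 + 12*s + 3)/(2*s^3 + s^2 - 5*s - 4)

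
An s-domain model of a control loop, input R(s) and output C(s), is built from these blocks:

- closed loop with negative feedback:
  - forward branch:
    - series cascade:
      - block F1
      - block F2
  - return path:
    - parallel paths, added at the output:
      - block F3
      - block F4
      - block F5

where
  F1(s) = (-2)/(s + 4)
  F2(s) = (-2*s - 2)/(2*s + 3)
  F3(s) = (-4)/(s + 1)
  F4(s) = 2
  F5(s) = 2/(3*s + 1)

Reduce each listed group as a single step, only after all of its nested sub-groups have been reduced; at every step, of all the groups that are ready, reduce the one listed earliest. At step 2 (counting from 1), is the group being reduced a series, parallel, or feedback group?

(1) cascade F1, F2
(2) sum the parallel branches F3, F4, F5
(3) reduce the feedback loop with forward (F1*F2) and return (F3+F4+F5)
At step 2 the group reduced is parallel.

Answer: parallel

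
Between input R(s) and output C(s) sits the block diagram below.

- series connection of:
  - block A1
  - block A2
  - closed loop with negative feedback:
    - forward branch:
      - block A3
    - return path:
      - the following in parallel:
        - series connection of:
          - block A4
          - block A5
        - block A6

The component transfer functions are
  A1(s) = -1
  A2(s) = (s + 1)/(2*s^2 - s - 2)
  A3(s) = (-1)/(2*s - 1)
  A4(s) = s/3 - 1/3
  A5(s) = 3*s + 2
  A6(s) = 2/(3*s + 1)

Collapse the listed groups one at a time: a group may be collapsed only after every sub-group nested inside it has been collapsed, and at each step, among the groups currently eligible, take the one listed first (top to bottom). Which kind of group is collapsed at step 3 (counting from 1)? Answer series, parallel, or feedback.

Reducing step by step:

Step 1. series reduction of A4, A5
Step 2. combine (A4*A5), A6 in parallel
Step 3. reduce the feedback loop with forward A3 and return ((A4*A5)+A6)
Step 4. combine A1, A2, [A3/(1+A3*((A4*A5)+A6))] in series
Step 3 collapses a feedback group.

Answer: feedback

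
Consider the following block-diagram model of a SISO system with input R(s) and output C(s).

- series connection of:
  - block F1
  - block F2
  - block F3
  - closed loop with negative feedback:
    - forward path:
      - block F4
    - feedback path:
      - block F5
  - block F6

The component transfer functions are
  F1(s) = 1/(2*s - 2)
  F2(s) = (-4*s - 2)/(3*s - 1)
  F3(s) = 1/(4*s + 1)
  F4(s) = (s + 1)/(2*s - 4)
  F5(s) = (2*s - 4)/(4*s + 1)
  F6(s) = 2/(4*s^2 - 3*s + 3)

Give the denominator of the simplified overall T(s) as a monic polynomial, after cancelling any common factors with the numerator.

Step 1. reduce the feedback loop with forward F4 and return F5: (4*s^2 + 5*s + 1)/(10*s^2 - 16*s - 8)
Step 2. combine F1, F2, F3, [F4/(1+F4*F5)], F6 in series: (-2*s^2 - 3*s - 1)/(60*s^6 - 221*s^5 + 277*s^4 - 175*s^3 + 35*s^2 + 36*s - 12)
No further cancellation is possible in the step-2 result, so that is T(s). Its denominator becomes monic after dividing by the leading coefficient 60.

Final answer: s^6 - 221*s^5/60 + 277*s^4/60 - 35*s^3/12 + 7*s^2/12 + 3*s/5 - 1/5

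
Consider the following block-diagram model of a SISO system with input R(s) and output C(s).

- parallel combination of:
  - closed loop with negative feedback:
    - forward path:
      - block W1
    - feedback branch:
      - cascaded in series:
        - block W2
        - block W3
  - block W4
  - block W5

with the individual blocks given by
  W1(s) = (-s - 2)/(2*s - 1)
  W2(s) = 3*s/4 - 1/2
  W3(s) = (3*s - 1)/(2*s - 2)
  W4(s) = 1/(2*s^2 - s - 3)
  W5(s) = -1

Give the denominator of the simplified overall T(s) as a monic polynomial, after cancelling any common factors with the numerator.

Reducing step by step:

Step 1 - multiply W2, W3 (series) -> (9*s^2 - 9*s + 2)/(8*s - 8)
Step 2 - feedback reduction of W1, (W2*W3) -> (8*s^2 + 8*s - 16)/(9*s^3 - 7*s^2 + 8*s - 4)
Step 3 - reduce the parallel group [W1/(1+W1*(W2*W3))], W4, W5 -> (-18*s^5 + 39*s^4 + 21*s^3 - 76*s^2 + 20*s + 32)/(18*s^5 - 23*s^4 - 4*s^3 + 5*s^2 - 20*s + 12)
The result of step 3 is T(s) in lowest terms. Its denominator has leading coefficient 18; dividing the denominator through by 18 makes it monic.

Answer: s^5 - 23*s^4/18 - 2*s^3/9 + 5*s^2/18 - 10*s/9 + 2/3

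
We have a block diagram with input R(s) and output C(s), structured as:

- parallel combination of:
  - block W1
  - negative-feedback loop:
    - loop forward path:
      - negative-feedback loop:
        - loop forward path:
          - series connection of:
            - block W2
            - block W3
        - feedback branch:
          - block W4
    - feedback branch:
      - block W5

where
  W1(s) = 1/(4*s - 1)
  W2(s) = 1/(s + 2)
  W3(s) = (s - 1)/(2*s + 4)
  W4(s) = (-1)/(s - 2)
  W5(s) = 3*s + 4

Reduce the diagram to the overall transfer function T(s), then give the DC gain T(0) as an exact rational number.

Step 1 - cascade W2, W3 = (s - 1)/(2*s^2 + 8*s + 8)
Step 2 - collapse the loop ((W2*W3) forward, W4 return) = (s^2 - 3*s + 2)/(2*s^3 + 4*s^2 - 9*s - 15)
Step 3 - reduce the feedback loop with forward [(W2*W3)/(1+(W2*W3)*W4)] and return W5 = (s^2 - 3*s + 2)/(5*s^3 - s^2 - 15*s - 7)
Step 4 - sum the parallel branches W1, [[(W2*W3)/(1+(W2*W3)*W4)]/(1+[(W2*W3)/(1+(W2*W3)*W4)]*W5)] = (9*s^3 - 14*s^2 - 4*s - 9)/(20*s^4 - 9*s^3 - 59*s^2 - 13*s + 7)
Evaluating the step-4 result (the overall T(s)) at s = 0 gives T(0) = -9/7.

Final answer: -9/7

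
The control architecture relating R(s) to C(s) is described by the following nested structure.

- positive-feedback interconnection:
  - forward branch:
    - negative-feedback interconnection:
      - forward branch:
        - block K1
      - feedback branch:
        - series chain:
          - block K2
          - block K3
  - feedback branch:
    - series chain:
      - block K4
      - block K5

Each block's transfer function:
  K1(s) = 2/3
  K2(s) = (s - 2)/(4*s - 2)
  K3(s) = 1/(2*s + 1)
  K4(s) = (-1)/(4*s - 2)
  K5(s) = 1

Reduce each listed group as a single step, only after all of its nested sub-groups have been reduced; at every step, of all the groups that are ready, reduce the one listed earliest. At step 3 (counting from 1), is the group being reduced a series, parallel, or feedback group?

Reducing step by step:

(1) combine K2, K3 in series
(2) close the feedback loop around K1, (K2*K3)
(3) multiply K4, K5 (series)
(4) apply the feedback formula to [K1/(1+K1*(K2*K3))], (K4*K5)
Step 3 collapses a series group.

Answer: series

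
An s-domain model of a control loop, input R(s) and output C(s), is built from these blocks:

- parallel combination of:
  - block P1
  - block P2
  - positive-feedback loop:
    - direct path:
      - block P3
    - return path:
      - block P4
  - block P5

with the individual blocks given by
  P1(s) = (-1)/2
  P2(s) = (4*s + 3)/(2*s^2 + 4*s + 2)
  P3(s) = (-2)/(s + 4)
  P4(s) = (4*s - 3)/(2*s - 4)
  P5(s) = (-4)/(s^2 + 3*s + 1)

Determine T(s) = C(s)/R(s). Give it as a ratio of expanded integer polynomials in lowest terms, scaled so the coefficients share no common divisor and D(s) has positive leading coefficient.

Answer: (-s^6 - 11*s^5 - 8*s^4 + 5*s^3 + s^2 + 88*s + 74)/(2*s^6 + 22*s^5 + 54*s^4 - 4*s^3 - 114*s^2 - 98*s - 22)

Working:
Step 1. collapse the loop (P3 forward, P4 return), giving (4 - 2*s)/(s^2 + 6*s - 11)
Step 2. reduce the parallel group P1, P2, [P3/(1-P3*P4)], P5 - this is the overall T(s), already in the required normalized form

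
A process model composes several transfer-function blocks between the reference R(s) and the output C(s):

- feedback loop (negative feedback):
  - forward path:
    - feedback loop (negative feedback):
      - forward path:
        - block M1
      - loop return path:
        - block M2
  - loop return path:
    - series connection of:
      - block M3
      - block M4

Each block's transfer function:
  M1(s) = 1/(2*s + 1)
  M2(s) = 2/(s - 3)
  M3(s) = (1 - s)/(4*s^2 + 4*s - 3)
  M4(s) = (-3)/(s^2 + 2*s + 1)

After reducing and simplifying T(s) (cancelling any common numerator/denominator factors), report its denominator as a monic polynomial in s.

Reducing step by step:

[1] apply the feedback formula to M1, M2 = (s - 3)/(2*s^2 - 5*s - 1)
[2] combine M3, M4 in series = (3*s - 3)/(4*s^4 + 12*s^3 + 9*s^2 - 2*s - 3)
[3] feedback reduction of [M1/(1+M1*M2)], (M3*M4) = (4*s^5 - 27*s^3 - 29*s^2 + 3*s + 9)/(8*s^6 + 4*s^5 - 46*s^4 - 61*s^3 - 2*s^2 + 5*s + 12)
T(s) is the step-3 result (common factors already cancelled). Leading coefficient of the denominator: 8. Divide through by 8 for the monic polynomial.

Answer: s^6 + s^5/2 - 23*s^4/4 - 61*s^3/8 - s^2/4 + 5*s/8 + 3/2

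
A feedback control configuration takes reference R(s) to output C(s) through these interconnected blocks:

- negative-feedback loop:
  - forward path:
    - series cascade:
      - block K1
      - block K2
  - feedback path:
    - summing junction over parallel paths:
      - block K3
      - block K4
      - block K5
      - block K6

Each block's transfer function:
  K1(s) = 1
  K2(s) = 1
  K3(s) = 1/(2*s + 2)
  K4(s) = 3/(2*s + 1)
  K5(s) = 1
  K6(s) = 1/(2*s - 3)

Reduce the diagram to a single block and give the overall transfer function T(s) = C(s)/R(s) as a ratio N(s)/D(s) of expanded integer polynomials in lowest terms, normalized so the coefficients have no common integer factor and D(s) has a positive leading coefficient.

[1] combine K1, K2 in series: 1
[2] combine K3, K4, K5, K6 in parallel: (8*s^3 + 20*s^2 - 18*s - 25)/(8*s^3 - 14*s - 6)
[3] apply the feedback formula to (K1*K2), (K3+K4+K5+K6): this yields T(s), and no further normalization is needed

Answer: (8*s^3 - 14*s - 6)/(16*s^3 + 20*s^2 - 32*s - 31)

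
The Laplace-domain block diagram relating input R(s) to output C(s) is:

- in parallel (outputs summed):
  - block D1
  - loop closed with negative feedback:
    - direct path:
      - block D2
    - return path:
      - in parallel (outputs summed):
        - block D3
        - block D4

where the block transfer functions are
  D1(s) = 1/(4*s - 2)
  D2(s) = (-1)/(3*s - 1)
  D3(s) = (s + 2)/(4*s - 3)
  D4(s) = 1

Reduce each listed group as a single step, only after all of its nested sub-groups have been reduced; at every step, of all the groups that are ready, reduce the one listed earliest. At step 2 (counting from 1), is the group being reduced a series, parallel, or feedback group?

Step 1: reduce the parallel group D3, D4
Step 2: collapse the loop (D2 forward, (D3+D4) return)
Step 3: combine D1, [D2/(1+D2*(D3+D4))] in parallel
At step 2 the group reduced is feedback.

Therefore the answer is feedback.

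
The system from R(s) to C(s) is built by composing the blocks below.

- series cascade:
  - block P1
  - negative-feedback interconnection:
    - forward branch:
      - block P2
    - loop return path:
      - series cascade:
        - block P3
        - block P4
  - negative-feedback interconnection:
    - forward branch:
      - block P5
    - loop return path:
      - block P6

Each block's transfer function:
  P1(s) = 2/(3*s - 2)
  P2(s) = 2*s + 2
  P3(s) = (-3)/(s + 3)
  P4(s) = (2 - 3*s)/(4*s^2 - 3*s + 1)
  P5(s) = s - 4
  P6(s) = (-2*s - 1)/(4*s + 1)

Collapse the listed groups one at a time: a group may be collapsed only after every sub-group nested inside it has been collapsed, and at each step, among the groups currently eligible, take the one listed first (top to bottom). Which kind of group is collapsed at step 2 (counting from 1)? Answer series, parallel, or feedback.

Answer: feedback

Working:
[1] multiply P3, P4 (series)
[2] apply the feedback formula to P2, (P3*P4)
[3] close the feedback loop around P5, P6
[4] reduce the series chain P1, [P2/(1+P2*(P3*P4))], [P5/(1+P5*P6)]
So the answer for step 2 is feedback.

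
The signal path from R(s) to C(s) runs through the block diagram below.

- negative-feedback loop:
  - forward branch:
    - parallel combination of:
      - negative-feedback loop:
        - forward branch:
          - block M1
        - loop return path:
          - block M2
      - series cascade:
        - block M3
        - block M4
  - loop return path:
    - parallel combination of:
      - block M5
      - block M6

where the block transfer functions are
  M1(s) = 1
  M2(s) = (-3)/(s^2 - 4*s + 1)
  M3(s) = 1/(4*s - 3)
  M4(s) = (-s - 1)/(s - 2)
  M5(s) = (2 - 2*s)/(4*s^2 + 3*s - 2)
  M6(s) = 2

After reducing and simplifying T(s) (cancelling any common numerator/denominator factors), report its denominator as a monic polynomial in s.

Step 1 - apply the feedback formula to M1, M2 = (s^2 - 4*s + 1)/(s^2 - 4*s - 2)
Step 2 - multiply M3, M4 (series) = (-s - 1)/(4*s^2 - 11*s + 6)
Step 3 - parallel reduction of [M1/(1+M1*M2)], (M3*M4) = (4*s^4 - 28*s^3 + 57*s^2 - 29*s + 8)/(4*s^4 - 27*s^3 + 42*s^2 - 2*s - 12)
Step 4 - reduce the parallel group M5, M6 = (8*s^2 + 4*s - 2)/(4*s^2 + 3*s - 2)
Step 5 - feedback reduction of ([M1/(1+M1*M2)]+(M3*M4)), (M5+M6) = (16*s^6 - 100*s^5 + 136*s^4 + 111*s^3 - 169*s^2 + 82*s - 16)/(48*s^6 - 304*s^5 + 415*s^4 + 224*s^3 - 304*s^2 + 58*s + 8)
Step 5 gives the fully reduced T(s), with no common factor left to cancel. The denominator's leading coefficient is 48, so divide each of its coefficients by 48 to get the monic form.

Final answer: s^6 - 19*s^5/3 + 415*s^4/48 + 14*s^3/3 - 19*s^2/3 + 29*s/24 + 1/6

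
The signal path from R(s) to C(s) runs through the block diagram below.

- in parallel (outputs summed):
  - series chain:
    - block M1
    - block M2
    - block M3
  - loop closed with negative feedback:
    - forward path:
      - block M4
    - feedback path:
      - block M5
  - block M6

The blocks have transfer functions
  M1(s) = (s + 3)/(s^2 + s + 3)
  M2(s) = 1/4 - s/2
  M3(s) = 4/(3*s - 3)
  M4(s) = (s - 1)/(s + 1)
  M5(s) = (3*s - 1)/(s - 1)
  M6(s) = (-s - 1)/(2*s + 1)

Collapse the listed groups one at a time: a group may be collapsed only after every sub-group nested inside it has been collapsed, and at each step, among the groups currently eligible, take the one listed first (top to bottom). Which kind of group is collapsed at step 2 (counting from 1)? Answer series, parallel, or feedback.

Reducing step by step:

Step 1: combine M1, M2, M3 in series
Step 2: reduce the feedback loop with forward M4 and return M5
Step 3: reduce the parallel group (M1*M2*M3), [M4/(1+M4*M5)], M6
At step 2 the group reduced is feedback.

Answer: feedback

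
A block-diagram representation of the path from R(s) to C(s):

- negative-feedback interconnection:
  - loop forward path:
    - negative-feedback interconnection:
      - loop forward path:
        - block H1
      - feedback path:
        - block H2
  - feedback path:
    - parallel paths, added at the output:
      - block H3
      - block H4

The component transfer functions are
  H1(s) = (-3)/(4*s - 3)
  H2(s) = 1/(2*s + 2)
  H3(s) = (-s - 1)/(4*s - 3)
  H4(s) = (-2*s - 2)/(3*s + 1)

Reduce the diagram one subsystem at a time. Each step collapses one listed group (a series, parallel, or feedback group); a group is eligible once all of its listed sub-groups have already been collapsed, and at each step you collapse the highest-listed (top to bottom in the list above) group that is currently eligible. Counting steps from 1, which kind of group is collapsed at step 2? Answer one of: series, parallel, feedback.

The answer is parallel.

Reasoning:
1. close the feedback loop around H1, H2
2. add H3, H4 (parallel)
3. reduce the feedback loop with forward [H1/(1+H1*H2)] and return (H3+H4)
So the answer for step 2 is parallel.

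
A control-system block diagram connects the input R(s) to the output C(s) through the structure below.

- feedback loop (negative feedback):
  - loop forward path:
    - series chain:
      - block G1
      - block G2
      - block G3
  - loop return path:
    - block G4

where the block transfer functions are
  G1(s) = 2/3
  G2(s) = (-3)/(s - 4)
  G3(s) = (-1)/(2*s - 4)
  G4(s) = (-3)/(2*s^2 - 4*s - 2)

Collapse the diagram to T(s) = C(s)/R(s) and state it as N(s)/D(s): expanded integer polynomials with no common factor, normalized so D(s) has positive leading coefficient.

First reduce the diagram to T(s).

1. cascade G1, G2, G3 -> 1/(s^2 - 6*s + 8)
2. close the feedback loop around (G1*G2*G3), G4, giving the overall T(s)

Answer: (2*s^2 - 4*s - 2)/(2*s^4 - 16*s^3 + 38*s^2 - 20*s - 19)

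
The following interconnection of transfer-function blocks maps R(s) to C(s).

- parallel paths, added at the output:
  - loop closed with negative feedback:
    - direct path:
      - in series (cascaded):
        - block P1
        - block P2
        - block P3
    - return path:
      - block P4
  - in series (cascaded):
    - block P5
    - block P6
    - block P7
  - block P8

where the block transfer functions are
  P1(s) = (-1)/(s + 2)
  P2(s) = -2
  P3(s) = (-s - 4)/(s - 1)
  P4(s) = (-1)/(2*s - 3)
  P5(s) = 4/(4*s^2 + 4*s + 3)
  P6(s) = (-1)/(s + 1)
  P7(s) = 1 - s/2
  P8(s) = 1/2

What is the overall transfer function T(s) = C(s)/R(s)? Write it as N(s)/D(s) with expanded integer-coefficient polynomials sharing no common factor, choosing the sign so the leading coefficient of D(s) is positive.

Reducing step by step:

(1) series reduction of P1, P2, P3, giving (-2*s - 8)/(s^2 + s - 2)
(2) close the feedback loop around (P1*P2*P3), P4, giving (-4*s^2 - 10*s + 24)/(2*s^3 - s^2 - 5*s + 14)
(3) reduce the series chain P5, P6, P7, giving (2*s - 4)/(4*s^3 + 8*s^2 + 7*s + 3)
(4) reduce the parallel group [(P1*P2*P3)/(1+(P1*P2*P3)*P4)], (P5*P6*P7), P8, which is the overall transfer function T(s) = C(s)/R(s) in lowest terms

Answer: (8*s^6 - 20*s^5 - 150*s^4 - 29*s^3 + 282*s^2 + 455*s + 74)/(16*s^6 + 24*s^5 - 28*s^4 + 30*s^3 + 148*s^2 + 166*s + 84)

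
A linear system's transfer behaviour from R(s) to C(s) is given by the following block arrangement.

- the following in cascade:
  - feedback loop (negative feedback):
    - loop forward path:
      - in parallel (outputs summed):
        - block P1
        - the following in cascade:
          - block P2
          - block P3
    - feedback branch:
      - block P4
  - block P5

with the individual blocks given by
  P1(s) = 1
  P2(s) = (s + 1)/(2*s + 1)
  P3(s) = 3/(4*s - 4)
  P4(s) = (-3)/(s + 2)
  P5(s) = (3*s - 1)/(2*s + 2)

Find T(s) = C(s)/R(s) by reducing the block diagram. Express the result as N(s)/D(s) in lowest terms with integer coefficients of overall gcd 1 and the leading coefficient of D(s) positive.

Answer: (24*s^4 + 37*s^3 - 24*s^2 - 3*s + 2)/(16*s^4 - 8*s^3 - 42*s^2 - 28*s - 10)

Working:
Step 1: cascade P2, P3 -> (3*s + 3)/(8*s^2 - 4*s - 4)
Step 2: reduce the parallel group P1, (P2*P3) -> (8*s^2 - s - 1)/(8*s^2 - 4*s - 4)
Step 3: apply the feedback formula to (P1+(P2*P3)), P4 -> (8*s^3 + 15*s^2 - 3*s - 2)/(8*s^3 - 12*s^2 - 9*s - 5)
Step 4: combine [(P1+(P2*P3))/(1+(P1+(P2*P3))*P4)], P5 in series, which is the overall transfer function T(s) = C(s)/R(s) in lowest terms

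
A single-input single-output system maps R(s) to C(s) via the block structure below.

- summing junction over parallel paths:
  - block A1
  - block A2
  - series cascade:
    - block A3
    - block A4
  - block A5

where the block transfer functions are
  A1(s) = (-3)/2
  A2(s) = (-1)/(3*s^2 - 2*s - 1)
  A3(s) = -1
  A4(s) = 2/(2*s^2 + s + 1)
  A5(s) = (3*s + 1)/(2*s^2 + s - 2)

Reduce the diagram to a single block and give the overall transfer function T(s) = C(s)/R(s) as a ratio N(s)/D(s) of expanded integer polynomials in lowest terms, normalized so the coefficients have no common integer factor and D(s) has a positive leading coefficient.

Reducing step by step:

1. reduce the series chain A3, A4, giving (-2)/(2*s^2 + s + 1)
2. parallel reduction of A1, A2, (A3*A4), A5 - this is the overall T(s), already in the required normalized form

Answer: (-36*s^6 + 24*s^5 + 19*s^4 + 3*s^3 + 31*s^2 - 37*s - 12)/(24*s^6 + 8*s^5 - 30*s^4 - 10*s^3 - 6*s^2 + 10*s + 4)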